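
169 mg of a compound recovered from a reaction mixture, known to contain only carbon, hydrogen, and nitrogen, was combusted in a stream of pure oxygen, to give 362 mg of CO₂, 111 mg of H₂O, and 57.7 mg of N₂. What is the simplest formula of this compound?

C2H3N

mol C = 0.362 g CO₂ ÷ 44.009 g/mol = 0.008226 mol
mol H = 2 × 0.111 g H₂O ÷ 18.015 g/mol = 0.01232 mol
mol N = 2 × 0.0577 g N₂ ÷ 28.014 g/mol = 0.004119 mol
Divide by the smallest (0.004119 mol): C 1.997, H 2.991, N 1.000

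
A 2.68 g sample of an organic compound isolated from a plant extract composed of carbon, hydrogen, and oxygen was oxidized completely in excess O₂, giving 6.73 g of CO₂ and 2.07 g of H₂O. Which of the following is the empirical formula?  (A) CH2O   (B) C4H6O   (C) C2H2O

mol C = 6.73 g CO₂ ÷ 44.009 g/mol = 0.1529 mol
mol H = 2 × 2.07 g H₂O ÷ 18.015 g/mol = 0.2298 mol
mass O = 2.68 − (1.837 + 0.2316) = 0.6116 g → mol O = 0.6116 ÷ 15.999 = 0.03823 mol
Divide by the smallest (0.03823 mol): C 4.000, H 6.012, O 1.000

(B) C4H6O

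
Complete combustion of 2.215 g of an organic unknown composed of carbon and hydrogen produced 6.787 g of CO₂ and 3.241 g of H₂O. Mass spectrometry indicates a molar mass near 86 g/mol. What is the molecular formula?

C6H14

mol C = 6.787 g CO₂ ÷ 44.009 g/mol = 0.15422 mol
mol H = 2 × 3.241 g H₂O ÷ 18.015 g/mol = 0.35981 mol
Divide by the smallest (0.15422 mol): C 1.000, H 2.333
Multiplying each by 3 gives whole numbers: C 3.00, H 7.00
Empirical formula: C3H7
Empirical-formula mass = 43.09 g/mol; 86 ÷ 43.09 ≈ 2, so the molecular formula is C6H14.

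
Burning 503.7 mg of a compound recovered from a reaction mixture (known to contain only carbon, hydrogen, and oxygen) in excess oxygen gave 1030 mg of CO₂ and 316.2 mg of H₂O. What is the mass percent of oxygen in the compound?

mol C = 1.030 g CO₂ ÷ 44.009 g/mol = 0.023404 mol
mol H = 2 × 0.3162 g H₂O ÷ 18.015 g/mol = 0.035104 mol
mass O = 0.5037 − (0.28111 + 0.035385) = 0.18721 g → mol O = 0.18721 ÷ 15.999 = 0.011701 mol
mass % O = 0.18721 g ÷ 0.5037 g × 100%

37.17%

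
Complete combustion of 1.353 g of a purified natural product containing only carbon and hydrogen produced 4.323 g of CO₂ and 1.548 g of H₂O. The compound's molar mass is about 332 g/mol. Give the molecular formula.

C24H42

mol C = 4.323 g CO₂ ÷ 44.009 g/mol = 0.098230 mol
mol H = 2 × 1.548 g H₂O ÷ 18.015 g/mol = 0.17186 mol
Divide by the smallest (0.098230 mol): C 1.000, H 1.750
Multiplying each by 4 gives whole numbers: C 4.00, H 7.00
Empirical formula: C4H7
Empirical-formula mass = 55.10 g/mol; 332 ÷ 55.10 ≈ 6, so the molecular formula is C24H42.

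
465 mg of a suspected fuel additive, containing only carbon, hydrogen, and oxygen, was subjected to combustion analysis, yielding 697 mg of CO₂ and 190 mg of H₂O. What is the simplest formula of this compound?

C3H4O3

mol C = 0.697 g CO₂ ÷ 44.009 g/mol = 0.01584 mol
mol H = 2 × 0.190 g H₂O ÷ 18.015 g/mol = 0.02109 mol
mass O = 0.465 − (0.1902 + 0.02126) = 0.2535 g → mol O = 0.2535 ÷ 15.999 = 0.01585 mol
Divide by the smallest (0.01584 mol): C 1.000, H 1.332, O 1.000
Multiplying each by 3 gives whole numbers: C 3.00, H 4.00, O 3.00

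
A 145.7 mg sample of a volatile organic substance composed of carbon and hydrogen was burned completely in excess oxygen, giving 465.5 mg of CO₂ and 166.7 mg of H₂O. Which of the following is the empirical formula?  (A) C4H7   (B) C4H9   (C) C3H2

(A) C4H7

mol C = 0.4655 g CO₂ ÷ 44.009 g/mol = 0.010577 mol
mol H = 2 × 0.1667 g H₂O ÷ 18.015 g/mol = 0.018507 mol
Divide by the smallest (0.010577 mol): C 1.000, H 1.750
Multiplying each by 4 gives whole numbers: C 4.00, H 7.00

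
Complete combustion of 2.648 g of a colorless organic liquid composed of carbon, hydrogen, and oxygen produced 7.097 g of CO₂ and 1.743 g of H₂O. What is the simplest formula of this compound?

C5H6O

mol C = 7.097 g CO₂ ÷ 44.009 g/mol = 0.16126 mol
mol H = 2 × 1.743 g H₂O ÷ 18.015 g/mol = 0.19351 mol
mass O = 2.648 − (1.9369 + 0.19505) = 0.51602 g → mol O = 0.51602 ÷ 15.999 = 0.032253 mol
Divide by the smallest (0.032253 mol): C 5.000, H 6.000, O 1.000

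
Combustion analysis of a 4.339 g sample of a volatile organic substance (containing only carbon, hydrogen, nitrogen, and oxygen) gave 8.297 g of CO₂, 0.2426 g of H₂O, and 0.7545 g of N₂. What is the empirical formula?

mol C = 8.297 g CO₂ ÷ 44.009 g/mol = 0.18853 mol
mol H = 2 × 0.2426 g H₂O ÷ 18.015 g/mol = 0.026933 mol
mol N = 2 × 0.7545 g N₂ ÷ 28.014 g/mol = 0.053866 mol
mass O = 4.339 − (2.2644 + 0.027149 + 0.75450) = 1.2929 g → mol O = 1.2929 ÷ 15.999 = 0.080813 mol
Divide by the smallest (0.026933 mol): C 7.000, H 1.000, N 2.000, O 3.000

C7HN2O3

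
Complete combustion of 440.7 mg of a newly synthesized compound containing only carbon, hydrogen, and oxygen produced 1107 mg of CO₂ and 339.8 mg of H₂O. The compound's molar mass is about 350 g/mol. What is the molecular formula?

mol C = 1.107 g CO₂ ÷ 44.009 g/mol = 0.025154 mol
mol H = 2 × 0.3398 g H₂O ÷ 18.015 g/mol = 0.037724 mol
mass O = 0.4407 − (0.30212 + 0.038026) = 0.10055 g → mol O = 0.10055 ÷ 15.999 = 0.0062848 mol
Divide by the smallest (0.0062848 mol): C 4.002, H 6.002, O 1.000
Empirical formula: C4H6O
Empirical-formula mass = 70.09 g/mol; 350 ÷ 70.09 ≈ 5, so the molecular formula is C20H30O5.

C20H30O5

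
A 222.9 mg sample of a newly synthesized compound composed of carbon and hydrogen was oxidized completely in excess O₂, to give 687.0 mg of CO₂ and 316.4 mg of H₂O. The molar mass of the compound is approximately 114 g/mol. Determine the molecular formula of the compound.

mol C = 0.6870 g CO₂ ÷ 44.009 g/mol = 0.015610 mol
mol H = 2 × 0.3164 g H₂O ÷ 18.015 g/mol = 0.035126 mol
Divide by the smallest (0.015610 mol): C 1.000, H 2.250
Multiplying each by 4 gives whole numbers: C 4.00, H 9.00
Empirical formula: C4H9
Empirical-formula mass = 57.12 g/mol; 114 ÷ 57.12 ≈ 2, so the molecular formula is C8H18.

C8H18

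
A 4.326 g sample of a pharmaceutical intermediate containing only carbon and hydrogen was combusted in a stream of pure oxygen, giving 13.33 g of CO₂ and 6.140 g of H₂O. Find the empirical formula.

mol C = 13.33 g CO₂ ÷ 44.009 g/mol = 0.30289 mol
mol H = 2 × 6.140 g H₂O ÷ 18.015 g/mol = 0.68165 mol
Divide by the smallest (0.30289 mol): C 1.000, H 2.250
Multiplying each by 4 gives whole numbers: C 4.00, H 9.00

C4H9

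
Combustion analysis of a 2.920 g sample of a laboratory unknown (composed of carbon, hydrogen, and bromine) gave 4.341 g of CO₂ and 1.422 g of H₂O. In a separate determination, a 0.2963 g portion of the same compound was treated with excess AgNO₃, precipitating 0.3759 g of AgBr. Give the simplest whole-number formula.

mol C = 4.341 g CO₂ ÷ 44.009 g/mol = 0.098639 mol
mol H = 2 × 1.422 g H₂O ÷ 18.015 g/mol = 0.15787 mol
From the AgBr data: mol Br per gram of compound = (0.3759 ÷ 187.772) ÷ 0.2963 = 0.0067563 mol/g, so in the 2.920 g combustion sample mol Br = 0.019728 mol
Divide by the smallest (0.019728 mol): C 5.000, H 8.002, Br 1.000

C5H8Br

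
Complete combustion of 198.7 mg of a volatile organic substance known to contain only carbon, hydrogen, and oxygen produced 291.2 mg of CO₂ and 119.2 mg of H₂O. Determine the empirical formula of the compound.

mol C = 0.2912 g CO₂ ÷ 44.009 g/mol = 0.0066168 mol
mol H = 2 × 0.1192 g H₂O ÷ 18.015 g/mol = 0.013233 mol
mass O = 0.1987 − (0.079475 + 0.013339) = 0.10589 g → mol O = 0.10589 ÷ 15.999 = 0.0066183 mol
Divide by the smallest (0.0066168 mol): C 1.000, H 2.000, O 1.000

CH2O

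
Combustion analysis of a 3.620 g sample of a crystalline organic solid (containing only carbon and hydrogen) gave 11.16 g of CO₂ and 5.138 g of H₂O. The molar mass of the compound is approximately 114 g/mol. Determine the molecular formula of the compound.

C8H18

mol C = 11.16 g CO₂ ÷ 44.009 g/mol = 0.25358 mol
mol H = 2 × 5.138 g H₂O ÷ 18.015 g/mol = 0.57041 mol
Divide by the smallest (0.25358 mol): C 1.000, H 2.249
Multiplying each by 4 gives whole numbers: C 4.00, H 9.00
Empirical formula: C4H9
Empirical-formula mass = 57.12 g/mol; 114 ÷ 57.12 ≈ 2, so the molecular formula is C8H18.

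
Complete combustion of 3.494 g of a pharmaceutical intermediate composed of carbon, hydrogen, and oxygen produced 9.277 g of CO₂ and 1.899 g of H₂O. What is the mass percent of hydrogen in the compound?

6.08%

mol C = 9.277 g CO₂ ÷ 44.009 g/mol = 0.21080 mol
mol H = 2 × 1.899 g H₂O ÷ 18.015 g/mol = 0.21082 mol
mass O = 3.494 − (2.5319 + 0.21251) = 0.74960 g → mol O = 0.74960 ÷ 15.999 = 0.046853 mol
mass % H = 0.21251 g ÷ 3.494 g × 100%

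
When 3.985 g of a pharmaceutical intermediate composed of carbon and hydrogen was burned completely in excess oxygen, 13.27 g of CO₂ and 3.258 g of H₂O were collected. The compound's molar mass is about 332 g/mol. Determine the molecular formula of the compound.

C25H30

mol C = 13.27 g CO₂ ÷ 44.009 g/mol = 0.30153 mol
mol H = 2 × 3.258 g H₂O ÷ 18.015 g/mol = 0.36170 mol
Divide by the smallest (0.30153 mol): C 1.000, H 1.200
Multiplying each by 5 gives whole numbers: C 5.00, H 6.00
Empirical formula: C5H6
Empirical-formula mass = 66.10 g/mol; 332 ÷ 66.10 ≈ 5, so the molecular formula is C25H30.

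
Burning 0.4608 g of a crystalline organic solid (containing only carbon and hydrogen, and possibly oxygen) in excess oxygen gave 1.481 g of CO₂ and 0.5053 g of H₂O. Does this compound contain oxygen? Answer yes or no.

mol C = 1.481 g CO₂ ÷ 44.009 g/mol = 0.033652 mol
mol H = 2 × 0.5053 g H₂O ÷ 18.015 g/mol = 0.056098 mol
C and H together account for 0.46074 g — essentially the entire 0.4608 g sample — so the compound contains no oxygen.

no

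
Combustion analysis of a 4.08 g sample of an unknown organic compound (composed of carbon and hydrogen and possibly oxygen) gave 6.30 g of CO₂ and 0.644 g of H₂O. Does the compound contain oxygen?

yes

mol C = 6.30 g CO₂ ÷ 44.009 g/mol = 0.1432 mol
mol H = 2 × 0.644 g H₂O ÷ 18.015 g/mol = 0.07150 mol
C and H account for only 1.791 g of the 4.08 g sample; the remaining 2.289 g must be oxygen.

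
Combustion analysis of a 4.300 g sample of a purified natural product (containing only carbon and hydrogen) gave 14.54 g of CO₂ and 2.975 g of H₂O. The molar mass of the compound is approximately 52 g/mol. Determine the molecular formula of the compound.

C4H4

mol C = 14.54 g CO₂ ÷ 44.009 g/mol = 0.33039 mol
mol H = 2 × 2.975 g H₂O ÷ 18.015 g/mol = 0.33028 mol
Divide by the smallest (0.33028 mol): C 1.000, H 1.000
Empirical formula: CH
Empirical-formula mass = 13.02 g/mol; 52 ÷ 13.02 ≈ 4, so the molecular formula is C4H4.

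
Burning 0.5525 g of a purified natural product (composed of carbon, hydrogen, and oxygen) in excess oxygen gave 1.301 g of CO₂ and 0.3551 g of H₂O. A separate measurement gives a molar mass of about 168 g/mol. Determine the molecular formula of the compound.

C9H12O3

mol C = 1.301 g CO₂ ÷ 44.009 g/mol = 0.029562 mol
mol H = 2 × 0.3551 g H₂O ÷ 18.015 g/mol = 0.039423 mol
mass O = 0.5525 − (0.35507 + 0.039738) = 0.15769 g → mol O = 0.15769 ÷ 15.999 = 0.0098563 mol
Divide by the smallest (0.0098563 mol): C 2.999, H 4.000, O 1.000
Empirical formula: C3H4O
Empirical-formula mass = 56.06 g/mol; 168 ÷ 56.06 ≈ 3, so the molecular formula is C9H12O3.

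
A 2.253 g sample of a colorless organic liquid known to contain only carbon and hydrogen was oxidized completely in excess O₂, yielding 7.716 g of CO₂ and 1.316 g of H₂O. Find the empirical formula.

C6H5

mol C = 7.716 g CO₂ ÷ 44.009 g/mol = 0.17533 mol
mol H = 2 × 1.316 g H₂O ÷ 18.015 g/mol = 0.14610 mol
Divide by the smallest (0.14610 mol): C 1.200, H 1.000
Multiplying each by 5 gives whole numbers: C 6.00, H 5.00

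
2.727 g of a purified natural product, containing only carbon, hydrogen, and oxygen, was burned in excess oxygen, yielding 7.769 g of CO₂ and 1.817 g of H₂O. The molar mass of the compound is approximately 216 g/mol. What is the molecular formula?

C14H16O2

mol C = 7.769 g CO₂ ÷ 44.009 g/mol = 0.17653 mol
mol H = 2 × 1.817 g H₂O ÷ 18.015 g/mol = 0.20172 mol
mass O = 2.727 − (2.1203 + 0.20333) = 0.40334 g → mol O = 0.40334 ÷ 15.999 = 0.025210 mol
Divide by the smallest (0.025210 mol): C 7.002, H 8.002, O 1.000
Empirical formula: C7H8O
Empirical-formula mass = 108.14 g/mol; 216 ÷ 108.14 ≈ 2, so the molecular formula is C14H16O2.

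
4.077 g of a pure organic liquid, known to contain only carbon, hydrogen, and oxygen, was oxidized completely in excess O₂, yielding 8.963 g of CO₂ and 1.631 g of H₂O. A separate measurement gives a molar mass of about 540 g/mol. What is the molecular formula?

C27H24O12

mol C = 8.963 g CO₂ ÷ 44.009 g/mol = 0.20366 mol
mol H = 2 × 1.631 g H₂O ÷ 18.015 g/mol = 0.18107 mol
mass O = 4.077 − (2.4462 + 0.18252) = 1.4483 g → mol O = 1.4483 ÷ 15.999 = 0.090523 mol
Divide by the smallest (0.090523 mol): C 2.250, H 2.000, O 1.000
Multiplying each by 4 gives whole numbers: C 9.00, H 8.00, O 4.00
Empirical formula: C9H8O4
Empirical-formula mass = 180.16 g/mol; 540 ÷ 180.16 ≈ 3, so the molecular formula is C27H24O12.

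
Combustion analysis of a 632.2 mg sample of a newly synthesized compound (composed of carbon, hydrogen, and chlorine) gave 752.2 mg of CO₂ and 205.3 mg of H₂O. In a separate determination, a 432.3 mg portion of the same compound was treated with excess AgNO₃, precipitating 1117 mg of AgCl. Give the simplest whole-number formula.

mol C = 0.7522 g CO₂ ÷ 44.009 g/mol = 0.017092 mol
mol H = 2 × 0.2053 g H₂O ÷ 18.015 g/mol = 0.022792 mol
From the AgCl data: mol Cl per gram of compound = (1.117 ÷ 143.318) ÷ 0.4323 = 0.018029 mol/g, so in the 0.6322 g combustion sample mol Cl = 0.011398 mol
Divide by the smallest (0.011398 mol): C 1.500, H 2.000, Cl 1.000
Multiplying each by 2 gives whole numbers: C 3.00, H 4.00, Cl 2.00

C3H4Cl2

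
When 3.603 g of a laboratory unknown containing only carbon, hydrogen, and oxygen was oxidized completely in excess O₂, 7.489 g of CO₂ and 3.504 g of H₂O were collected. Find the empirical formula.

mol C = 7.489 g CO₂ ÷ 44.009 g/mol = 0.17017 mol
mol H = 2 × 3.504 g H₂O ÷ 18.015 g/mol = 0.38901 mol
mass O = 3.603 − (2.0439 + 0.39212) = 1.1670 g → mol O = 1.1670 ÷ 15.999 = 0.072940 mol
Divide by the smallest (0.072940 mol): C 2.333, H 5.333, O 1.000
Multiplying each by 3 gives whole numbers: C 7.00, H 16.00, O 3.00

C7H16O3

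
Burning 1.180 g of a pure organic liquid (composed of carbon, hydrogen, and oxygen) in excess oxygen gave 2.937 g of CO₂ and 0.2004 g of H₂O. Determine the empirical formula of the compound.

mol C = 2.937 g CO₂ ÷ 44.009 g/mol = 0.066736 mol
mol H = 2 × 0.2004 g H₂O ÷ 18.015 g/mol = 0.022248 mol
mass O = 1.180 − (0.80157 + 0.022426) = 0.35600 g → mol O = 0.35600 ÷ 15.999 = 0.022252 mol
Divide by the smallest (0.022248 mol): C 3.000, H 1.000, O 1.000

C3HO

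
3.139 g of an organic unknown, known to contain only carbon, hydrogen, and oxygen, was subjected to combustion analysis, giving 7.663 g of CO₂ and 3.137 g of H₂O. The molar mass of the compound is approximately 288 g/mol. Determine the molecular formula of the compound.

C16H32O4

mol C = 7.663 g CO₂ ÷ 44.009 g/mol = 0.17412 mol
mol H = 2 × 3.137 g H₂O ÷ 18.015 g/mol = 0.34827 mol
mass O = 3.139 − (2.0914 + 0.35105) = 0.69655 g → mol O = 0.69655 ÷ 15.999 = 0.043537 mol
Divide by the smallest (0.043537 mol): C 3.999, H 7.999, O 1.000
Empirical formula: C4H8O
Empirical-formula mass = 72.11 g/mol; 288 ÷ 72.11 ≈ 4, so the molecular formula is C16H32O4.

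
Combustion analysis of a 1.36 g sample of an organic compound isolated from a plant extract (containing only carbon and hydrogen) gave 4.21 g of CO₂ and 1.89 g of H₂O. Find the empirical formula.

mol C = 4.21 g CO₂ ÷ 44.009 g/mol = 0.09566 mol
mol H = 2 × 1.89 g H₂O ÷ 18.015 g/mol = 0.2098 mol
Divide by the smallest (0.09566 mol): C 1.000, H 2.193
Multiplying each by 5 gives whole numbers: C 5.00, H 10.97

C5H11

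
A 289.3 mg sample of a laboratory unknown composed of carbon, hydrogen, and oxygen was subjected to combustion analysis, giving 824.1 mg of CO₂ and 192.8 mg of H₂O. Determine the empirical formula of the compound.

C7H8O

mol C = 0.8241 g CO₂ ÷ 44.009 g/mol = 0.018726 mol
mol H = 2 × 0.1928 g H₂O ÷ 18.015 g/mol = 0.021404 mol
mass O = 0.2893 − (0.22491 + 0.021576) = 0.042810 g → mol O = 0.042810 ÷ 15.999 = 0.0026758 mol
Divide by the smallest (0.0026758 mol): C 6.998, H 7.999, O 1.000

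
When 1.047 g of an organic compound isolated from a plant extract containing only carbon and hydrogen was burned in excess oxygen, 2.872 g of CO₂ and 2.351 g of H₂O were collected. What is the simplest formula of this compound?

CH4

mol C = 2.872 g CO₂ ÷ 44.009 g/mol = 0.065259 mol
mol H = 2 × 2.351 g H₂O ÷ 18.015 g/mol = 0.26100 mol
Divide by the smallest (0.065259 mol): C 1.000, H 3.999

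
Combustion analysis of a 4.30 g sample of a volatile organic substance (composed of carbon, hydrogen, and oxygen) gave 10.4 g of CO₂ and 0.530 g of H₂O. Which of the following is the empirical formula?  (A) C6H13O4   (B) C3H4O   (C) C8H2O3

mol C = 10.4 g CO₂ ÷ 44.009 g/mol = 0.2363 mol
mol H = 2 × 0.530 g H₂O ÷ 18.015 g/mol = 0.05884 mol
mass O = 4.30 − (2.838 + 0.05931) = 1.402 g → mol O = 1.402 ÷ 15.999 = 0.08765 mol
Divide by the smallest (0.05884 mol): C 4.016, H 1.000, O 1.490
Multiplying each by 2 gives whole numbers: C 8.03, H 2.00, O 2.98

(C) C8H2O3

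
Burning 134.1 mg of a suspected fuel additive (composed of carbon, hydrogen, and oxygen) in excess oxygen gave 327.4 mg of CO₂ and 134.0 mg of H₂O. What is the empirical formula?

C4H8O

mol C = 0.3274 g CO₂ ÷ 44.009 g/mol = 0.0074394 mol
mol H = 2 × 0.1340 g H₂O ÷ 18.015 g/mol = 0.014876 mol
mass O = 0.1341 − (0.089354 + 0.014996) = 0.029750 g → mol O = 0.029750 ÷ 15.999 = 0.0018595 mol
Divide by the smallest (0.0018595 mol): C 4.001, H 8.000, O 1.000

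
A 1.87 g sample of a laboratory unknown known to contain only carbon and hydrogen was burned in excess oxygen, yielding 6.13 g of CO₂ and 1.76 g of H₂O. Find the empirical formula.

mol C = 6.13 g CO₂ ÷ 44.009 g/mol = 0.1393 mol
mol H = 2 × 1.76 g H₂O ÷ 18.015 g/mol = 0.1954 mol
Divide by the smallest (0.1393 mol): C 1.000, H 1.403
Multiplying each by 5 gives whole numbers: C 5.00, H 7.01

C5H7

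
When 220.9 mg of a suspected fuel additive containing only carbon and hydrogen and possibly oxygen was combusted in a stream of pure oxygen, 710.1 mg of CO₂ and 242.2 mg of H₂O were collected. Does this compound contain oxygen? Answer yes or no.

mol C = 0.7101 g CO₂ ÷ 44.009 g/mol = 0.016135 mol
mol H = 2 × 0.2422 g H₂O ÷ 18.015 g/mol = 0.026889 mol
C and H together account for 0.22091 g — essentially the entire 0.2209 g sample — so the compound contains no oxygen.

no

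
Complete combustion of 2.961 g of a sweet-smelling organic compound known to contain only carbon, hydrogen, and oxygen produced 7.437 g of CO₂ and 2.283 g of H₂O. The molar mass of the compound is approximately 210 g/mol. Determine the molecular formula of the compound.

mol C = 7.437 g CO₂ ÷ 44.009 g/mol = 0.16899 mol
mol H = 2 × 2.283 g H₂O ÷ 18.015 g/mol = 0.25346 mol
mass O = 2.961 − (2.0297 + 0.25548) = 0.67580 g → mol O = 0.67580 ÷ 15.999 = 0.042240 mol
Divide by the smallest (0.042240 mol): C 4.001, H 6.000, O 1.000
Empirical formula: C4H6O
Empirical-formula mass = 70.09 g/mol; 210 ÷ 70.09 ≈ 3, so the molecular formula is C12H18O3.

C12H18O3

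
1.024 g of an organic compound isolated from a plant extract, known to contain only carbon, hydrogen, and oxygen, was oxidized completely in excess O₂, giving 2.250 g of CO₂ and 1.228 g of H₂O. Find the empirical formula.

mol C = 2.250 g CO₂ ÷ 44.009 g/mol = 0.051126 mol
mol H = 2 × 1.228 g H₂O ÷ 18.015 g/mol = 0.13633 mol
mass O = 1.024 − (0.61407 + 0.13742) = 0.27251 g → mol O = 0.27251 ÷ 15.999 = 0.017033 mol
Divide by the smallest (0.017033 mol): C 3.002, H 8.004, O 1.000

C3H8O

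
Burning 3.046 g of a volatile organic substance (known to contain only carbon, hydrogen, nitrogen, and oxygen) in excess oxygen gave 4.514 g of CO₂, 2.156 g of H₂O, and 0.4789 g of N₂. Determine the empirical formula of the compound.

C3H7NO2

mol C = 4.514 g CO₂ ÷ 44.009 g/mol = 0.10257 mol
mol H = 2 × 2.156 g H₂O ÷ 18.015 g/mol = 0.23936 mol
mol N = 2 × 0.4789 g N₂ ÷ 28.014 g/mol = 0.034190 mol
mass O = 3.046 − (1.2320 + 0.24127 + 0.47890) = 1.0939 g → mol O = 1.0939 ÷ 15.999 = 0.068371 mol
Divide by the smallest (0.034190 mol): C 3.000, H 7.001, N 1.000, O 2.000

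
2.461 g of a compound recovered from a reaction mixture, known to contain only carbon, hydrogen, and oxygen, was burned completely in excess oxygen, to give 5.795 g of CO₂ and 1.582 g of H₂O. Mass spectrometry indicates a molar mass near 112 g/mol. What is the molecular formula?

C6H8O2

mol C = 5.795 g CO₂ ÷ 44.009 g/mol = 0.13168 mol
mol H = 2 × 1.582 g H₂O ÷ 18.015 g/mol = 0.17563 mol
mass O = 2.461 − (1.5816 + 0.17704) = 0.70238 g → mol O = 0.70238 ÷ 15.999 = 0.043902 mol
Divide by the smallest (0.043902 mol): C 2.999, H 4.001, O 1.000
Empirical formula: C3H4O
Empirical-formula mass = 56.06 g/mol; 112 ÷ 56.06 ≈ 2, so the molecular formula is C6H8O2.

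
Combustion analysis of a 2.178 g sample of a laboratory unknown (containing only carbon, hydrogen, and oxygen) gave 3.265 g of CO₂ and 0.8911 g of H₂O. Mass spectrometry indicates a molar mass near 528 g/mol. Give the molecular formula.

mol C = 3.265 g CO₂ ÷ 44.009 g/mol = 0.074189 mol
mol H = 2 × 0.8911 g H₂O ÷ 18.015 g/mol = 0.098929 mol
mass O = 2.178 − (0.89109 + 0.099720) = 1.1872 g → mol O = 1.1872 ÷ 15.999 = 0.074204 mol
Divide by the smallest (0.074189 mol): C 1.000, H 1.333, O 1.000
Multiplying each by 3 gives whole numbers: C 3.00, H 4.00, O 3.00
Empirical formula: C3H4O3
Empirical-formula mass = 88.06 g/mol; 528 ÷ 88.06 ≈ 6, so the molecular formula is C18H24O18.

C18H24O18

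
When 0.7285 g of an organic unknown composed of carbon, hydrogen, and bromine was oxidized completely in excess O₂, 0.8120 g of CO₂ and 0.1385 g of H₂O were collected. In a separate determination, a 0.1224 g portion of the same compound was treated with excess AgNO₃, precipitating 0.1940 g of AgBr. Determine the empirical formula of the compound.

mol C = 0.8120 g CO₂ ÷ 44.009 g/mol = 0.018451 mol
mol H = 2 × 0.1385 g H₂O ÷ 18.015 g/mol = 0.015376 mol
From the AgBr data: mol Br per gram of compound = (0.1940 ÷ 187.772) ÷ 0.1224 = 0.0084409 mol/g, so in the 0.7285 g combustion sample mol Br = 0.0061492 mol
Divide by the smallest (0.0061492 mol): C 3.001, H 2.500, Br 1.000
Multiplying each by 2 gives whole numbers: C 6.00, H 5.00, Br 2.00

C6H5Br2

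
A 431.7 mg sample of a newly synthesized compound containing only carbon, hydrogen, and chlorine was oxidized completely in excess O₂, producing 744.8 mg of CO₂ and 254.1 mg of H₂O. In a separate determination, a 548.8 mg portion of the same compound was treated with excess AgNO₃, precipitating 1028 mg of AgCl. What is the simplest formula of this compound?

C3H5Cl

mol C = 0.7448 g CO₂ ÷ 44.009 g/mol = 0.016924 mol
mol H = 2 × 0.2541 g H₂O ÷ 18.015 g/mol = 0.028210 mol
From the AgCl data: mol Cl per gram of compound = (1.028 ÷ 143.318) ÷ 0.5488 = 0.013070 mol/g, so in the 0.4317 g combustion sample mol Cl = 0.0056424 mol
Divide by the smallest (0.0056424 mol): C 2.999, H 5.000, Cl 1.000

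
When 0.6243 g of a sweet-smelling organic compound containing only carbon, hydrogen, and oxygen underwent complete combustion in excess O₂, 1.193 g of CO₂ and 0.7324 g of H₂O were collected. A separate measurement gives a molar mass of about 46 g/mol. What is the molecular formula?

C2H6O

mol C = 1.193 g CO₂ ÷ 44.009 g/mol = 0.027108 mol
mol H = 2 × 0.7324 g H₂O ÷ 18.015 g/mol = 0.081310 mol
mass O = 0.6243 − (0.32560 + 0.081960) = 0.21674 g → mol O = 0.21674 ÷ 15.999 = 0.013547 mol
Divide by the smallest (0.013547 mol): C 2.001, H 6.002, O 1.000
Empirical formula: C2H6O
Empirical-formula mass = 46.07 g/mol; 46 ÷ 46.07 ≈ 1, so the molecular formula is C2H6O.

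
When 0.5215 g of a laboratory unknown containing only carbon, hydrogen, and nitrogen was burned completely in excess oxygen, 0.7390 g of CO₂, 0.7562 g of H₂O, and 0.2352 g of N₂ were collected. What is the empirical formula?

CH5N

mol C = 0.7390 g CO₂ ÷ 44.009 g/mol = 0.016792 mol
mol H = 2 × 0.7562 g H₂O ÷ 18.015 g/mol = 0.083952 mol
mol N = 2 × 0.2352 g N₂ ÷ 28.014 g/mol = 0.016792 mol
Divide by the smallest (0.016792 mol): C 1.000, H 5.000, N 1.000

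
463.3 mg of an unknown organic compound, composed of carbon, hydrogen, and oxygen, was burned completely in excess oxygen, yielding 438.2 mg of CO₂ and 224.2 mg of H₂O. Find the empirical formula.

C2H5O4

mol C = 0.4382 g CO₂ ÷ 44.009 g/mol = 0.0099571 mol
mol H = 2 × 0.2242 g H₂O ÷ 18.015 g/mol = 0.024890 mol
mass O = 0.4633 − (0.11959 + 0.025089) = 0.31862 g → mol O = 0.31862 ÷ 15.999 = 0.019915 mol
Divide by the smallest (0.0099571 mol): C 1.000, H 2.500, O 2.000
Multiplying each by 2 gives whole numbers: C 2.00, H 5.00, O 4.00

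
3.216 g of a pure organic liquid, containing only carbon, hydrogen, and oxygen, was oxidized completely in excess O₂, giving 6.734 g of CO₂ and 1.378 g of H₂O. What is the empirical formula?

mol C = 6.734 g CO₂ ÷ 44.009 g/mol = 0.15301 mol
mol H = 2 × 1.378 g H₂O ÷ 18.015 g/mol = 0.15298 mol
mass O = 3.216 − (1.8379 + 0.15421) = 1.2239 g → mol O = 1.2239 ÷ 15.999 = 0.076501 mol
Divide by the smallest (0.076501 mol): C 2.000, H 2.000, O 1.000

C2H2O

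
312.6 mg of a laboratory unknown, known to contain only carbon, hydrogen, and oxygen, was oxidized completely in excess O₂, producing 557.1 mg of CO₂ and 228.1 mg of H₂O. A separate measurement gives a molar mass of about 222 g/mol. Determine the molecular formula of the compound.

mol C = 0.5571 g CO₂ ÷ 44.009 g/mol = 0.012659 mol
mol H = 2 × 0.2281 g H₂O ÷ 18.015 g/mol = 0.025323 mol
mass O = 0.3126 − (0.15204 + 0.025526) = 0.13503 g → mol O = 0.13503 ÷ 15.999 = 0.0084399 mol
Divide by the smallest (0.0084399 mol): C 1.500, H 3.000, O 1.000
Multiplying each by 2 gives whole numbers: C 3.00, H 6.00, O 2.00
Empirical formula: C3H6O2
Empirical-formula mass = 74.08 g/mol; 222 ÷ 74.08 ≈ 3, so the molecular formula is C9H18O6.

C9H18O6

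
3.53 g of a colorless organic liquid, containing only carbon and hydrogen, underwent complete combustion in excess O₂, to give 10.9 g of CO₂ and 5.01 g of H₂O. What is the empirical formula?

C4H9

mol C = 10.9 g CO₂ ÷ 44.009 g/mol = 0.2477 mol
mol H = 2 × 5.01 g H₂O ÷ 18.015 g/mol = 0.5562 mol
Divide by the smallest (0.2477 mol): C 1.000, H 2.246
Multiplying each by 4 gives whole numbers: C 4.00, H 8.98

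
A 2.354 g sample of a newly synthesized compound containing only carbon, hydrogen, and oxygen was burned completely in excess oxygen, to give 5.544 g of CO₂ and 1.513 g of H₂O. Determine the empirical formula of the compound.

mol C = 5.544 g CO₂ ÷ 44.009 g/mol = 0.12597 mol
mol H = 2 × 1.513 g H₂O ÷ 18.015 g/mol = 0.16797 mol
mass O = 2.354 − (1.5131 + 0.16931) = 0.67161 g → mol O = 0.67161 ÷ 15.999 = 0.041978 mol
Divide by the smallest (0.041978 mol): C 3.001, H 4.001, O 1.000

C3H4O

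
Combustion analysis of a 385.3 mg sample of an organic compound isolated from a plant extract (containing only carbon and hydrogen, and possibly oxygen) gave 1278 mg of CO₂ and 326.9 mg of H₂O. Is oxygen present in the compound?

mol C = 1.278 g CO₂ ÷ 44.009 g/mol = 0.029040 mol
mol H = 2 × 0.3269 g H₂O ÷ 18.015 g/mol = 0.036292 mol
C and H together account for 0.38538 g — essentially the entire 0.3853 g sample — so the compound contains no oxygen.

no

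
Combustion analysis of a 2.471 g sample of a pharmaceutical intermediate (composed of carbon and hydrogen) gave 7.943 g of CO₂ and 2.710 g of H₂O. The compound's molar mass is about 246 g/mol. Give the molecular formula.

C18H30

mol C = 7.943 g CO₂ ÷ 44.009 g/mol = 0.18049 mol
mol H = 2 × 2.710 g H₂O ÷ 18.015 g/mol = 0.30086 mol
Divide by the smallest (0.18049 mol): C 1.000, H 1.667
Multiplying each by 3 gives whole numbers: C 3.00, H 5.00
Empirical formula: C3H5
Empirical-formula mass = 41.07 g/mol; 246 ÷ 41.07 ≈ 6, so the molecular formula is C18H30.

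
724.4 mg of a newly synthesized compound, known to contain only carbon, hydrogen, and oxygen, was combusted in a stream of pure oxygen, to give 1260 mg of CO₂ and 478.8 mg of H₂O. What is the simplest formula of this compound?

mol C = 1.260 g CO₂ ÷ 44.009 g/mol = 0.028631 mol
mol H = 2 × 0.4788 g H₂O ÷ 18.015 g/mol = 0.053156 mol
mass O = 0.7244 − (0.34388 + 0.053581) = 0.32694 g → mol O = 0.32694 ÷ 15.999 = 0.020435 mol
Divide by the smallest (0.020435 mol): C 1.401, H 2.601, O 1.000
Multiplying each by 5 gives whole numbers: C 7.01, H 13.01, O 5.00

C7H13O5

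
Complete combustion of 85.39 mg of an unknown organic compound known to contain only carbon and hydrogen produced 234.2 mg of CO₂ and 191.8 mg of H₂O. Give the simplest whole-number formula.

mol C = 0.2342 g CO₂ ÷ 44.009 g/mol = 0.0053216 mol
mol H = 2 × 0.1918 g H₂O ÷ 18.015 g/mol = 0.021293 mol
Divide by the smallest (0.0053216 mol): C 1.000, H 4.001

CH4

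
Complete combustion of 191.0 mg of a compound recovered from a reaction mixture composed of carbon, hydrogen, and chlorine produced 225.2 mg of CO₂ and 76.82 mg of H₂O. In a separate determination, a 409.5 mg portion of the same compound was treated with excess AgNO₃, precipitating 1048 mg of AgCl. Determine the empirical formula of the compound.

mol C = 0.2252 g CO₂ ÷ 44.009 g/mol = 0.0051171 mol
mol H = 2 × 0.07682 g H₂O ÷ 18.015 g/mol = 0.0085284 mol
From the AgCl data: mol Cl per gram of compound = (1.048 ÷ 143.318) ÷ 0.4095 = 0.017857 mol/g, so in the 0.1910 g combustion sample mol Cl = 0.0034107 mol
Divide by the smallest (0.0034107 mol): C 1.500, H 2.501, Cl 1.000
Multiplying each by 2 gives whole numbers: C 3.00, H 5.00, Cl 2.00

C3H5Cl2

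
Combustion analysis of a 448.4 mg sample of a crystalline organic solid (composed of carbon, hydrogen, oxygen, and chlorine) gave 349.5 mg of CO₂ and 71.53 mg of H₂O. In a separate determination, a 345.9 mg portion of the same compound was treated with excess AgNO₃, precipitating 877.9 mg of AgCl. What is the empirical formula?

mol C = 0.3495 g CO₂ ÷ 44.009 g/mol = 0.0079416 mol
mol H = 2 × 0.07153 g H₂O ÷ 18.015 g/mol = 0.0079412 mol
From the AgCl data: mol Cl per gram of compound = (0.8779 ÷ 143.318) ÷ 0.3459 = 0.017709 mol/g, so in the 0.4484 g combustion sample mol Cl = 0.0079407 mol
mass O = 0.4484 − (0.095386 + 0.0080047 + 0.28150) = 0.063511 g → mol O = 0.063511 ÷ 15.999 = 0.0039697 mol
Divide by the smallest (0.0039697 mol): C 2.001, H 2.000, Cl 2.000, O 1.000

C2H2Cl2O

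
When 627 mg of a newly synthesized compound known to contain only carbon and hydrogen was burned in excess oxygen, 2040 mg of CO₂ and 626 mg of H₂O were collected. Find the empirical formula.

C2H3

mol C = 2.04 g CO₂ ÷ 44.009 g/mol = 0.04635 mol
mol H = 2 × 0.626 g H₂O ÷ 18.015 g/mol = 0.06950 mol
Divide by the smallest (0.04635 mol): C 1.000, H 1.499
Multiplying each by 2 gives whole numbers: C 2.00, H 3.00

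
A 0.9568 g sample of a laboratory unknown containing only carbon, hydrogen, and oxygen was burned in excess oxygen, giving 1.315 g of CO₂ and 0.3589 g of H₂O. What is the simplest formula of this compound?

C6H8O7

mol C = 1.315 g CO₂ ÷ 44.009 g/mol = 0.029880 mol
mol H = 2 × 0.3589 g H₂O ÷ 18.015 g/mol = 0.039845 mol
mass O = 0.9568 − (0.35889 + 0.040163) = 0.55774 g → mol O = 0.55774 ÷ 15.999 = 0.034861 mol
Divide by the smallest (0.029880 mol): C 1.000, H 1.333, O 1.167
Multiplying each by 6 gives whole numbers: C 6.00, H 8.00, O 7.00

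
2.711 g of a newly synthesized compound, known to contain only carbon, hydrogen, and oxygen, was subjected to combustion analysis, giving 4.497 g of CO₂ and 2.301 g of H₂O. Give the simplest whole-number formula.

C4H10O3

mol C = 4.497 g CO₂ ÷ 44.009 g/mol = 0.10218 mol
mol H = 2 × 2.301 g H₂O ÷ 18.015 g/mol = 0.25545 mol
mass O = 2.711 − (1.2273 + 0.25750) = 1.2262 g → mol O = 1.2262 ÷ 15.999 = 0.076641 mol
Divide by the smallest (0.076641 mol): C 1.333, H 3.333, O 1.000
Multiplying each by 3 gives whole numbers: C 4.00, H 10.00, O 3.00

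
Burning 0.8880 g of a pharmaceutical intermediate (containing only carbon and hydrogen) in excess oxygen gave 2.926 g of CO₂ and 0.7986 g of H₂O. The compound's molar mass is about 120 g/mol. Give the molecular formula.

mol C = 2.926 g CO₂ ÷ 44.009 g/mol = 0.066486 mol
mol H = 2 × 0.7986 g H₂O ÷ 18.015 g/mol = 0.088659 mol
Divide by the smallest (0.066486 mol): C 1.000, H 1.333
Multiplying each by 3 gives whole numbers: C 3.00, H 4.00
Empirical formula: C3H4
Empirical-formula mass = 40.06 g/mol; 120 ÷ 40.06 ≈ 3, so the molecular formula is C9H12.

C9H12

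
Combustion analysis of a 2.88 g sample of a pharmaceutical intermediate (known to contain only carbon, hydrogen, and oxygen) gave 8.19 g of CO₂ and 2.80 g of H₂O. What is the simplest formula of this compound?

mol C = 8.19 g CO₂ ÷ 44.009 g/mol = 0.1861 mol
mol H = 2 × 2.80 g H₂O ÷ 18.015 g/mol = 0.3109 mol
mass O = 2.88 − (2.235 + 0.3133) = 0.3314 g → mol O = 0.3314 ÷ 15.999 = 0.02072 mol
Divide by the smallest (0.02072 mol): C 8.983, H 15.005, O 1.000

C9H15O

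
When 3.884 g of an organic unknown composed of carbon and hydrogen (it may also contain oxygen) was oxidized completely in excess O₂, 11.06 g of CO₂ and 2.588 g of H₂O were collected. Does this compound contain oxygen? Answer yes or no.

yes

mol C = 11.06 g CO₂ ÷ 44.009 g/mol = 0.25131 mol
mol H = 2 × 2.588 g H₂O ÷ 18.015 g/mol = 0.28732 mol
C and H account for only 3.3081 g of the 3.884 g sample; the remaining 0.57587 g must be oxygen.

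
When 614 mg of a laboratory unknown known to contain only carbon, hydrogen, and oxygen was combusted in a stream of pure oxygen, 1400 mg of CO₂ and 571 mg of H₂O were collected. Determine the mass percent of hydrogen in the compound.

mol C = 1.40 g CO₂ ÷ 44.009 g/mol = 0.03181 mol
mol H = 2 × 0.571 g H₂O ÷ 18.015 g/mol = 0.06339 mol
mass O = 0.614 − (0.3821 + 0.06390) = 0.1680 g → mol O = 0.1680 ÷ 15.999 = 0.01050 mol
mass % H = 0.06390 g ÷ 0.614 g × 100%

10.4%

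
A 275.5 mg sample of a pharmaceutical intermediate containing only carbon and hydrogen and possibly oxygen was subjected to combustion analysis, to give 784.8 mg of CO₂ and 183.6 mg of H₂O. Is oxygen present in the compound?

yes

mol C = 0.7848 g CO₂ ÷ 44.009 g/mol = 0.017833 mol
mol H = 2 × 0.1836 g H₂O ÷ 18.015 g/mol = 0.020383 mol
C and H account for only 0.23473 g of the 0.2755 g sample; the remaining 0.040765 g must be oxygen.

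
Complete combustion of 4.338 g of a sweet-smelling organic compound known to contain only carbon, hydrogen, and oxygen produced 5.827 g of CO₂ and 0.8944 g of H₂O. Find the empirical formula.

mol C = 5.827 g CO₂ ÷ 44.009 g/mol = 0.13240 mol
mol H = 2 × 0.8944 g H₂O ÷ 18.015 g/mol = 0.099295 mol
mass O = 4.338 − (1.5903 + 0.10009) = 2.6476 g → mol O = 2.6476 ÷ 15.999 = 0.16549 mol
Divide by the smallest (0.099295 mol): C 1.333, H 1.000, O 1.667
Multiplying each by 3 gives whole numbers: C 4.00, H 3.00, O 5.00

C4H3O5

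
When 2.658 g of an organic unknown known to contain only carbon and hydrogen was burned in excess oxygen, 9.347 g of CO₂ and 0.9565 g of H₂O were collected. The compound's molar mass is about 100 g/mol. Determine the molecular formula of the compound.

C8H4

mol C = 9.347 g CO₂ ÷ 44.009 g/mol = 0.21239 mol
mol H = 2 × 0.9565 g H₂O ÷ 18.015 g/mol = 0.10619 mol
Divide by the smallest (0.10619 mol): C 2.000, H 1.000
Empirical formula: C2H
Empirical-formula mass = 25.03 g/mol; 100 ÷ 25.03 ≈ 4, so the molecular formula is C8H4.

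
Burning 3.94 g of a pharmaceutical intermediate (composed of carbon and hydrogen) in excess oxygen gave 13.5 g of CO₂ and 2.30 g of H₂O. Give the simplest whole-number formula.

mol C = 13.5 g CO₂ ÷ 44.009 g/mol = 0.3068 mol
mol H = 2 × 2.30 g H₂O ÷ 18.015 g/mol = 0.2553 mol
Divide by the smallest (0.2553 mol): C 1.201, H 1.000
Multiplying each by 5 gives whole numbers: C 6.01, H 5.00

C6H5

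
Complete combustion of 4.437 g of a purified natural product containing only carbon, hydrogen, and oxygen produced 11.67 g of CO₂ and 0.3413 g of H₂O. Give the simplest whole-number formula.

C7HO2

mol C = 11.67 g CO₂ ÷ 44.009 g/mol = 0.26517 mol
mol H = 2 × 0.3413 g H₂O ÷ 18.015 g/mol = 0.037891 mol
mass O = 4.437 − (3.1850 + 0.038194) = 1.2138 g → mol O = 1.2138 ÷ 15.999 = 0.075868 mol
Divide by the smallest (0.037891 mol): C 6.998, H 1.000, O 2.002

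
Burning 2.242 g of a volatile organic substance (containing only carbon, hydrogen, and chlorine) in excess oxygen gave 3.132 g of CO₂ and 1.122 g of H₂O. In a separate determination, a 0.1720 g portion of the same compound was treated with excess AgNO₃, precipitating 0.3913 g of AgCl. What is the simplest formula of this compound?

mol C = 3.132 g CO₂ ÷ 44.009 g/mol = 0.071167 mol
mol H = 2 × 1.122 g H₂O ÷ 18.015 g/mol = 0.12456 mol
From the AgCl data: mol Cl per gram of compound = (0.3913 ÷ 143.318) ÷ 0.1720 = 0.015874 mol/g, so in the 2.242 g combustion sample mol Cl = 0.035589 mol
Divide by the smallest (0.035589 mol): C 2.000, H 3.500, Cl 1.000
Multiplying each by 2 gives whole numbers: C 4.00, H 7.00, Cl 2.00

C4H7Cl2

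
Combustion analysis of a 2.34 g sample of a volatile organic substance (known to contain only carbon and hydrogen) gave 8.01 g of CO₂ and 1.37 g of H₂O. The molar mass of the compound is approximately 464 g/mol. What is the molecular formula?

mol C = 8.01 g CO₂ ÷ 44.009 g/mol = 0.1820 mol
mol H = 2 × 1.37 g H₂O ÷ 18.015 g/mol = 0.1521 mol
Divide by the smallest (0.1521 mol): C 1.197, H 1.000
Multiplying each by 5 gives whole numbers: C 5.98, H 5.00
Empirical formula: C6H5
Empirical-formula mass = 77.11 g/mol; 464 ÷ 77.11 ≈ 6, so the molecular formula is C36H30.

C36H30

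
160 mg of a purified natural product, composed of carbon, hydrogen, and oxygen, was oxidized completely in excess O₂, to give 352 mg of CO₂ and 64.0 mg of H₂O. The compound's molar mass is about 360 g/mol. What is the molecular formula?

mol C = 0.352 g CO₂ ÷ 44.009 g/mol = 0.007998 mol
mol H = 2 × 0.0640 g H₂O ÷ 18.015 g/mol = 0.007105 mol
mass O = 0.160 − (0.09607 + 0.007162) = 0.05677 g → mol O = 0.05677 ÷ 15.999 = 0.003548 mol
Divide by the smallest (0.003548 mol): C 2.254, H 2.002, O 1.000
Multiplying each by 4 gives whole numbers: C 9.02, H 8.01, O 4.00
Empirical formula: C9H8O4
Empirical-formula mass = 180.16 g/mol; 360 ÷ 180.16 ≈ 2, so the molecular formula is C18H16O8.

C18H16O8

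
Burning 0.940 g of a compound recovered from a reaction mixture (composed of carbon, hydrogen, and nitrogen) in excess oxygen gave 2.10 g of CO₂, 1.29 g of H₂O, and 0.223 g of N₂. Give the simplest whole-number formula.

C3H9N

mol C = 2.10 g CO₂ ÷ 44.009 g/mol = 0.04772 mol
mol H = 2 × 1.29 g H₂O ÷ 18.015 g/mol = 0.1432 mol
mol N = 2 × 0.223 g N₂ ÷ 28.014 g/mol = 0.01592 mol
Divide by the smallest (0.01592 mol): C 2.997, H 8.996, N 1.000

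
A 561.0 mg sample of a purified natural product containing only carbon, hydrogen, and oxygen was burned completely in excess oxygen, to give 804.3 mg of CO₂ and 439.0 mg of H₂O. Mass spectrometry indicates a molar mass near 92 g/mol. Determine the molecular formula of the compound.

mol C = 0.8043 g CO₂ ÷ 44.009 g/mol = 0.018276 mol
mol H = 2 × 0.4390 g H₂O ÷ 18.015 g/mol = 0.048737 mol
mass O = 0.5610 − (0.21951 + 0.049127) = 0.29236 g → mol O = 0.29236 ÷ 15.999 = 0.018274 mol
Divide by the smallest (0.018274 mol): C 1.000, H 2.667, O 1.000
Multiplying each by 3 gives whole numbers: C 3.00, H 8.00, O 3.00
Empirical formula: C3H8O3
Empirical-formula mass = 92.09 g/mol; 92 ÷ 92.09 ≈ 1, so the molecular formula is C3H8O3.

C3H8O3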